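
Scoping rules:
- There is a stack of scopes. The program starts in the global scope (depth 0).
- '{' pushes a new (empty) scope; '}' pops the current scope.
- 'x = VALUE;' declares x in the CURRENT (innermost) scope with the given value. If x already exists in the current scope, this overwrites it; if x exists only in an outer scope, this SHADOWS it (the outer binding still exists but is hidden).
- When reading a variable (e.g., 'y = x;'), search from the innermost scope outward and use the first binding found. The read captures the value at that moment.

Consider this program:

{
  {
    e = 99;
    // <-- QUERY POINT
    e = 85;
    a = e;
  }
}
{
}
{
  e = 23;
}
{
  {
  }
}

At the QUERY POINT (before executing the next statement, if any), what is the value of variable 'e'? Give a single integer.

Answer: 99

Derivation:
Step 1: enter scope (depth=1)
Step 2: enter scope (depth=2)
Step 3: declare e=99 at depth 2
Visible at query point: e=99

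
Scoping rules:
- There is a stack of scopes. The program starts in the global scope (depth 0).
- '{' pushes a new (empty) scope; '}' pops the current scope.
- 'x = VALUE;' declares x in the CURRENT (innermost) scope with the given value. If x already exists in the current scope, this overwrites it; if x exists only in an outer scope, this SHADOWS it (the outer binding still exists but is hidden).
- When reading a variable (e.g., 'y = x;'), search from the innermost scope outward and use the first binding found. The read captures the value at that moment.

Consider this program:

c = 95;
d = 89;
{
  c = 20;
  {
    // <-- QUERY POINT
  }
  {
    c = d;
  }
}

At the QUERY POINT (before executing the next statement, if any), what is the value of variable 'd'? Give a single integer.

Answer: 89

Derivation:
Step 1: declare c=95 at depth 0
Step 2: declare d=89 at depth 0
Step 3: enter scope (depth=1)
Step 4: declare c=20 at depth 1
Step 5: enter scope (depth=2)
Visible at query point: c=20 d=89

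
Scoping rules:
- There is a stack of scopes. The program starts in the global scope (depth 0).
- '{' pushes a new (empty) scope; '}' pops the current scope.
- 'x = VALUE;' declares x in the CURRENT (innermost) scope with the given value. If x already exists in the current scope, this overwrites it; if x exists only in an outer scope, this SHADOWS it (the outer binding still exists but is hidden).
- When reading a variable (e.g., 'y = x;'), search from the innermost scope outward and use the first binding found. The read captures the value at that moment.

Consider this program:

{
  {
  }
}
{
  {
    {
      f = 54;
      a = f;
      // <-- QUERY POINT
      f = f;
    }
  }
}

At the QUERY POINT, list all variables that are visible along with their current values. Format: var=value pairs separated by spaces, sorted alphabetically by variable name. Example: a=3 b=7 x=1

Step 1: enter scope (depth=1)
Step 2: enter scope (depth=2)
Step 3: exit scope (depth=1)
Step 4: exit scope (depth=0)
Step 5: enter scope (depth=1)
Step 6: enter scope (depth=2)
Step 7: enter scope (depth=3)
Step 8: declare f=54 at depth 3
Step 9: declare a=(read f)=54 at depth 3
Visible at query point: a=54 f=54

Answer: a=54 f=54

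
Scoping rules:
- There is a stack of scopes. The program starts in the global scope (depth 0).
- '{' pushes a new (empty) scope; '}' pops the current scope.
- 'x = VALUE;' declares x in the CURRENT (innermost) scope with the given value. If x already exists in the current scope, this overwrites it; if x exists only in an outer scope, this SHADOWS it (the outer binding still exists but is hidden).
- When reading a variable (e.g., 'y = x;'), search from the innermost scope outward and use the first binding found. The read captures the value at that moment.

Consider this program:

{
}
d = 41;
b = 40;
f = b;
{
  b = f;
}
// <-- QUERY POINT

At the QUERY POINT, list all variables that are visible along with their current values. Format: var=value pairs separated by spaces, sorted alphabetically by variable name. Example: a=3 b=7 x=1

Step 1: enter scope (depth=1)
Step 2: exit scope (depth=0)
Step 3: declare d=41 at depth 0
Step 4: declare b=40 at depth 0
Step 5: declare f=(read b)=40 at depth 0
Step 6: enter scope (depth=1)
Step 7: declare b=(read f)=40 at depth 1
Step 8: exit scope (depth=0)
Visible at query point: b=40 d=41 f=40

Answer: b=40 d=41 f=40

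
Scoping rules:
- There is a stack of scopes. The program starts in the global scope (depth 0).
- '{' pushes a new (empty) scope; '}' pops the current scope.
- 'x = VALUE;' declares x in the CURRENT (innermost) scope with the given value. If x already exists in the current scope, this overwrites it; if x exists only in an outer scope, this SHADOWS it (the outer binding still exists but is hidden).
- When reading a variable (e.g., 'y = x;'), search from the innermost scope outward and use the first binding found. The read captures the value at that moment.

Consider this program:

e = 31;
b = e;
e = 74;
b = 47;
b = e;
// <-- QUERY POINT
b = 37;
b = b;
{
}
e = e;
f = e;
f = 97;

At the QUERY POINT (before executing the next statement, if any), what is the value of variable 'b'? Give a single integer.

Step 1: declare e=31 at depth 0
Step 2: declare b=(read e)=31 at depth 0
Step 3: declare e=74 at depth 0
Step 4: declare b=47 at depth 0
Step 5: declare b=(read e)=74 at depth 0
Visible at query point: b=74 e=74

Answer: 74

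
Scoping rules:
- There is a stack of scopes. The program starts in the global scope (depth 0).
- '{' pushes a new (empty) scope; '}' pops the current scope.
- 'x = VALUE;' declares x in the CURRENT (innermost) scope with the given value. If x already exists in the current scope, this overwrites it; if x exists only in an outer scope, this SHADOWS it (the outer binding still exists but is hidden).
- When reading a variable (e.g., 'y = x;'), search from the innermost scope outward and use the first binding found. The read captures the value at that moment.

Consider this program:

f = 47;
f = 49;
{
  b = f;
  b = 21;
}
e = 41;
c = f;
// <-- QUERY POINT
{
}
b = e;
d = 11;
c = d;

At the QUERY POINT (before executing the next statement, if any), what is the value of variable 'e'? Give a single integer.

Answer: 41

Derivation:
Step 1: declare f=47 at depth 0
Step 2: declare f=49 at depth 0
Step 3: enter scope (depth=1)
Step 4: declare b=(read f)=49 at depth 1
Step 5: declare b=21 at depth 1
Step 6: exit scope (depth=0)
Step 7: declare e=41 at depth 0
Step 8: declare c=(read f)=49 at depth 0
Visible at query point: c=49 e=41 f=49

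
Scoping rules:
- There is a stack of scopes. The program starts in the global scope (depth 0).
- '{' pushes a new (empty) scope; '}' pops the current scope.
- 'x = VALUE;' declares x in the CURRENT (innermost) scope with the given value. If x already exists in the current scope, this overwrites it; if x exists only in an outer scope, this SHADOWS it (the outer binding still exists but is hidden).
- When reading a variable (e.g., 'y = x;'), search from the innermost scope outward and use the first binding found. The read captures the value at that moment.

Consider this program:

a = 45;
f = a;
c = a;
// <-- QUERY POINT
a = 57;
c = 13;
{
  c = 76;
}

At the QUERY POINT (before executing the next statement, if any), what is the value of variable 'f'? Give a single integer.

Answer: 45

Derivation:
Step 1: declare a=45 at depth 0
Step 2: declare f=(read a)=45 at depth 0
Step 3: declare c=(read a)=45 at depth 0
Visible at query point: a=45 c=45 f=45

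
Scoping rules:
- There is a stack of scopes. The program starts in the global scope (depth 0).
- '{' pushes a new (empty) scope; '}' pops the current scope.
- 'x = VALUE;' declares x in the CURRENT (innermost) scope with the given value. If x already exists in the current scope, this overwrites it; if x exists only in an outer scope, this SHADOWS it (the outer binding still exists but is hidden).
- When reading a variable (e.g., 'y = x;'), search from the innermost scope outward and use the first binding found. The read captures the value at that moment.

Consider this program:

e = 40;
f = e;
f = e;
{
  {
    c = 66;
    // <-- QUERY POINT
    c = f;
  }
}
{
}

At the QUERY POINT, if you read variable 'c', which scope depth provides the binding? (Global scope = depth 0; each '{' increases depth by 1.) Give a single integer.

Step 1: declare e=40 at depth 0
Step 2: declare f=(read e)=40 at depth 0
Step 3: declare f=(read e)=40 at depth 0
Step 4: enter scope (depth=1)
Step 5: enter scope (depth=2)
Step 6: declare c=66 at depth 2
Visible at query point: c=66 e=40 f=40

Answer: 2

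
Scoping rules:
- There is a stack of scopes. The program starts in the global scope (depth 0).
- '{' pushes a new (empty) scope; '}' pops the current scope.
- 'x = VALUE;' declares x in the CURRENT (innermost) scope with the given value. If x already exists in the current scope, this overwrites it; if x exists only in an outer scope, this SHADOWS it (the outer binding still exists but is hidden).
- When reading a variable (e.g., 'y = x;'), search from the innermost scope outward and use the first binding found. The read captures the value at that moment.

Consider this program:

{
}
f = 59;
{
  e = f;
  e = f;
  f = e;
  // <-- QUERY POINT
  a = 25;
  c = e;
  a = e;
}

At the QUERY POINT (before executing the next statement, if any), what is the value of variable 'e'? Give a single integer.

Step 1: enter scope (depth=1)
Step 2: exit scope (depth=0)
Step 3: declare f=59 at depth 0
Step 4: enter scope (depth=1)
Step 5: declare e=(read f)=59 at depth 1
Step 6: declare e=(read f)=59 at depth 1
Step 7: declare f=(read e)=59 at depth 1
Visible at query point: e=59 f=59

Answer: 59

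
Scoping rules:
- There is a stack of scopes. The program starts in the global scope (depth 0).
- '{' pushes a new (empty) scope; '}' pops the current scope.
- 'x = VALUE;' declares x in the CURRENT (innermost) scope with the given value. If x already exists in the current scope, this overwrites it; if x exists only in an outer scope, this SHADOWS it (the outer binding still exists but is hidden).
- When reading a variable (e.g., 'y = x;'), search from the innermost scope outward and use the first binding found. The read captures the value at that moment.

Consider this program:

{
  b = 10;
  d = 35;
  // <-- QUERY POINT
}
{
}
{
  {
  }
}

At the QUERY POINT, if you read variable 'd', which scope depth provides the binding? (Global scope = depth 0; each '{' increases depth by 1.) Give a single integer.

Answer: 1

Derivation:
Step 1: enter scope (depth=1)
Step 2: declare b=10 at depth 1
Step 3: declare d=35 at depth 1
Visible at query point: b=10 d=35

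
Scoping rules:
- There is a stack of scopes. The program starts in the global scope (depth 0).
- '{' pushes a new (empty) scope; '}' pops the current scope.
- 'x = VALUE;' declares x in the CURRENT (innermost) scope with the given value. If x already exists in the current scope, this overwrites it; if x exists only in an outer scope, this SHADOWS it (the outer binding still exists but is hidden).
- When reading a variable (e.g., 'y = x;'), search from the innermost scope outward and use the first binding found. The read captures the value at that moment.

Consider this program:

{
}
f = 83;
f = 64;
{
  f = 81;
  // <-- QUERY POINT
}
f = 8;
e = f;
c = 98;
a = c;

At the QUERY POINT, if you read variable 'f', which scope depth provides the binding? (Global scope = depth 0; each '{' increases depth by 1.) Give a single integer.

Answer: 1

Derivation:
Step 1: enter scope (depth=1)
Step 2: exit scope (depth=0)
Step 3: declare f=83 at depth 0
Step 4: declare f=64 at depth 0
Step 5: enter scope (depth=1)
Step 6: declare f=81 at depth 1
Visible at query point: f=81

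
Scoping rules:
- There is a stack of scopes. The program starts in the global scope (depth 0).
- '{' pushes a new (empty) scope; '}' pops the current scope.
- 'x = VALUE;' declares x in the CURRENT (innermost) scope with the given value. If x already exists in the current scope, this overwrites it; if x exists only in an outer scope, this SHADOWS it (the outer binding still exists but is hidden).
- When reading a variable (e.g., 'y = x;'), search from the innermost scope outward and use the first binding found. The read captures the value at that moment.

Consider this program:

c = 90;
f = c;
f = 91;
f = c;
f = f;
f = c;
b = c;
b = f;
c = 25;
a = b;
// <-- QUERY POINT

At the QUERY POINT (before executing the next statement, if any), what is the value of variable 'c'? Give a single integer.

Step 1: declare c=90 at depth 0
Step 2: declare f=(read c)=90 at depth 0
Step 3: declare f=91 at depth 0
Step 4: declare f=(read c)=90 at depth 0
Step 5: declare f=(read f)=90 at depth 0
Step 6: declare f=(read c)=90 at depth 0
Step 7: declare b=(read c)=90 at depth 0
Step 8: declare b=(read f)=90 at depth 0
Step 9: declare c=25 at depth 0
Step 10: declare a=(read b)=90 at depth 0
Visible at query point: a=90 b=90 c=25 f=90

Answer: 25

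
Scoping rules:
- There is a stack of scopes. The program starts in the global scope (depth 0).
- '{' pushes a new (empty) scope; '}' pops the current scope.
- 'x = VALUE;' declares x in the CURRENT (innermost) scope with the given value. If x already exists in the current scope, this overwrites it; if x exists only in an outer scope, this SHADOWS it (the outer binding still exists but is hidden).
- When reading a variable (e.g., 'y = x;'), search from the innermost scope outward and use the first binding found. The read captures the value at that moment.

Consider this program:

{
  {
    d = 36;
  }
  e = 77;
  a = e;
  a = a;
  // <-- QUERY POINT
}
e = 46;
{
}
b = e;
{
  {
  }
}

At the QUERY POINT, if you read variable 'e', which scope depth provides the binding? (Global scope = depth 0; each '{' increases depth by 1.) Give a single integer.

Step 1: enter scope (depth=1)
Step 2: enter scope (depth=2)
Step 3: declare d=36 at depth 2
Step 4: exit scope (depth=1)
Step 5: declare e=77 at depth 1
Step 6: declare a=(read e)=77 at depth 1
Step 7: declare a=(read a)=77 at depth 1
Visible at query point: a=77 e=77

Answer: 1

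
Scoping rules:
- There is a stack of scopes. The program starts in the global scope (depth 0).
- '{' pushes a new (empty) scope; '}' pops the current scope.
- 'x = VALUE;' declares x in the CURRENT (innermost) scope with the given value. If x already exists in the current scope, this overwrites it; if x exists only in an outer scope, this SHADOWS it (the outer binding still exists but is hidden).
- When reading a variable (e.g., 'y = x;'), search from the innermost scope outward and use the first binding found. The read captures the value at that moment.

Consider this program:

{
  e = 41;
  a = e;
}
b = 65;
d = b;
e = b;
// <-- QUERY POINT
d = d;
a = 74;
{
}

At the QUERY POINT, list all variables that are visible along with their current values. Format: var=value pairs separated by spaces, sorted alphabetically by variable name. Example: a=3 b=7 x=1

Answer: b=65 d=65 e=65

Derivation:
Step 1: enter scope (depth=1)
Step 2: declare e=41 at depth 1
Step 3: declare a=(read e)=41 at depth 1
Step 4: exit scope (depth=0)
Step 5: declare b=65 at depth 0
Step 6: declare d=(read b)=65 at depth 0
Step 7: declare e=(read b)=65 at depth 0
Visible at query point: b=65 d=65 e=65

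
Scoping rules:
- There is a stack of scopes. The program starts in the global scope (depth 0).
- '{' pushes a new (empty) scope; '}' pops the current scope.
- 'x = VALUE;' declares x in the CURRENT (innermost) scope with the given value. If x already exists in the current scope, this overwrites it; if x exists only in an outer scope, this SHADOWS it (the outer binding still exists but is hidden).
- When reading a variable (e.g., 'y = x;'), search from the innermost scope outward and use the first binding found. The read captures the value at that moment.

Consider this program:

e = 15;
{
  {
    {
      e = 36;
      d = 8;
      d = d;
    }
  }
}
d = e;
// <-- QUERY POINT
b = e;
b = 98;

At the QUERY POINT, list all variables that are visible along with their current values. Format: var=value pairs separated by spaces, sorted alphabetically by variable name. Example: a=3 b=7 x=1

Step 1: declare e=15 at depth 0
Step 2: enter scope (depth=1)
Step 3: enter scope (depth=2)
Step 4: enter scope (depth=3)
Step 5: declare e=36 at depth 3
Step 6: declare d=8 at depth 3
Step 7: declare d=(read d)=8 at depth 3
Step 8: exit scope (depth=2)
Step 9: exit scope (depth=1)
Step 10: exit scope (depth=0)
Step 11: declare d=(read e)=15 at depth 0
Visible at query point: d=15 e=15

Answer: d=15 e=15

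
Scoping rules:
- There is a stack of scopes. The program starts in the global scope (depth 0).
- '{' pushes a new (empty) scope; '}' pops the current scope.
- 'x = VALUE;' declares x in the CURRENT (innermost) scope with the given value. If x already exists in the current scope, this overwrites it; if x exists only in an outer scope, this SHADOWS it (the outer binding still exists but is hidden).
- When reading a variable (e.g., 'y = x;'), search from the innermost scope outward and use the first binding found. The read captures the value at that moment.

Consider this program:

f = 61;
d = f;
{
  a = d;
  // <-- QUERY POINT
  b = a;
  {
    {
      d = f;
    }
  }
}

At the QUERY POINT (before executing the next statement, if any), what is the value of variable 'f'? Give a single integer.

Step 1: declare f=61 at depth 0
Step 2: declare d=(read f)=61 at depth 0
Step 3: enter scope (depth=1)
Step 4: declare a=(read d)=61 at depth 1
Visible at query point: a=61 d=61 f=61

Answer: 61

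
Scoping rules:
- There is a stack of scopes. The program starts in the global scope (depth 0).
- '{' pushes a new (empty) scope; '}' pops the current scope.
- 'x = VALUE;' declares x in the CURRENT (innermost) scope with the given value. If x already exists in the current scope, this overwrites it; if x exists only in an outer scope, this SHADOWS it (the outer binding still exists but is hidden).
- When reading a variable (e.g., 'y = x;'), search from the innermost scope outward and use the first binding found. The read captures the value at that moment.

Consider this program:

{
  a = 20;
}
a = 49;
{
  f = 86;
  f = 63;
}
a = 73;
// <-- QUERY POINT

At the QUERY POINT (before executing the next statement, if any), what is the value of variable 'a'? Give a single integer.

Answer: 73

Derivation:
Step 1: enter scope (depth=1)
Step 2: declare a=20 at depth 1
Step 3: exit scope (depth=0)
Step 4: declare a=49 at depth 0
Step 5: enter scope (depth=1)
Step 6: declare f=86 at depth 1
Step 7: declare f=63 at depth 1
Step 8: exit scope (depth=0)
Step 9: declare a=73 at depth 0
Visible at query point: a=73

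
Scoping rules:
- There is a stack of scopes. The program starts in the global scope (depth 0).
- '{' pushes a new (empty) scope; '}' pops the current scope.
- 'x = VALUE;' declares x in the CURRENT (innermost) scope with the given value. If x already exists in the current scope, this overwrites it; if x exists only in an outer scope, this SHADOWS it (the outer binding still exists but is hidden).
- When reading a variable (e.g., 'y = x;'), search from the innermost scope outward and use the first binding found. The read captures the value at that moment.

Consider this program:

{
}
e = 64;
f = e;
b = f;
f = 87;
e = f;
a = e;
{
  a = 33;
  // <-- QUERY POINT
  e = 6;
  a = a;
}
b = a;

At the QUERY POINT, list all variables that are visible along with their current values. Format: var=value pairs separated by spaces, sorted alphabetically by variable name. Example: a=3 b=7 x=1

Answer: a=33 b=64 e=87 f=87

Derivation:
Step 1: enter scope (depth=1)
Step 2: exit scope (depth=0)
Step 3: declare e=64 at depth 0
Step 4: declare f=(read e)=64 at depth 0
Step 5: declare b=(read f)=64 at depth 0
Step 6: declare f=87 at depth 0
Step 7: declare e=(read f)=87 at depth 0
Step 8: declare a=(read e)=87 at depth 0
Step 9: enter scope (depth=1)
Step 10: declare a=33 at depth 1
Visible at query point: a=33 b=64 e=87 f=87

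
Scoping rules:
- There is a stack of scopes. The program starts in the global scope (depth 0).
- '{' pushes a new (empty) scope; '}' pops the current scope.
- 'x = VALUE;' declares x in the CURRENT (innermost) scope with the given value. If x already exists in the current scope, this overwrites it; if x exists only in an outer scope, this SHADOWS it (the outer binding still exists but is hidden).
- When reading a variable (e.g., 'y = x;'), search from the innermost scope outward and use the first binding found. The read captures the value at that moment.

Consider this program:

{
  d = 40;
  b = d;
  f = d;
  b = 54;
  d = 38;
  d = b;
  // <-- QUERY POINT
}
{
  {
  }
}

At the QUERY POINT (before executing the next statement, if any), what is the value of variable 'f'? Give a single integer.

Answer: 40

Derivation:
Step 1: enter scope (depth=1)
Step 2: declare d=40 at depth 1
Step 3: declare b=(read d)=40 at depth 1
Step 4: declare f=(read d)=40 at depth 1
Step 5: declare b=54 at depth 1
Step 6: declare d=38 at depth 1
Step 7: declare d=(read b)=54 at depth 1
Visible at query point: b=54 d=54 f=40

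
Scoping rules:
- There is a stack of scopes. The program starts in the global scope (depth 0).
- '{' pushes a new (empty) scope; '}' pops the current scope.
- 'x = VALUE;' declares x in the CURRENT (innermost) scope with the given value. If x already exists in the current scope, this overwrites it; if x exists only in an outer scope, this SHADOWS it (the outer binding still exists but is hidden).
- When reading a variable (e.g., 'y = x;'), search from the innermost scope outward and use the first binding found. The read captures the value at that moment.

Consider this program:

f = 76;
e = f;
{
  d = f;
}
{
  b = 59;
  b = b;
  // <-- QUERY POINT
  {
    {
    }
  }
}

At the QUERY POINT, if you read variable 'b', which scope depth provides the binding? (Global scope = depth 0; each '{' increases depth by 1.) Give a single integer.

Answer: 1

Derivation:
Step 1: declare f=76 at depth 0
Step 2: declare e=(read f)=76 at depth 0
Step 3: enter scope (depth=1)
Step 4: declare d=(read f)=76 at depth 1
Step 5: exit scope (depth=0)
Step 6: enter scope (depth=1)
Step 7: declare b=59 at depth 1
Step 8: declare b=(read b)=59 at depth 1
Visible at query point: b=59 e=76 f=76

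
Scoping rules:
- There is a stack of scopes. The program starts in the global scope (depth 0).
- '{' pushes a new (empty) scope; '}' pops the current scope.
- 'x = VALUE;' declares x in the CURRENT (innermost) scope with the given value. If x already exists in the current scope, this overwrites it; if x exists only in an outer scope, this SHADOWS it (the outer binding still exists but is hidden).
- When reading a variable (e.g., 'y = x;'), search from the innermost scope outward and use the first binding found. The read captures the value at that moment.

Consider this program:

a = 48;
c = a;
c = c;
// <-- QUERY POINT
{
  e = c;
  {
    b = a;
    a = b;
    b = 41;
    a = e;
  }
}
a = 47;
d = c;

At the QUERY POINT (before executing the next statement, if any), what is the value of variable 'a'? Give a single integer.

Answer: 48

Derivation:
Step 1: declare a=48 at depth 0
Step 2: declare c=(read a)=48 at depth 0
Step 3: declare c=(read c)=48 at depth 0
Visible at query point: a=48 c=48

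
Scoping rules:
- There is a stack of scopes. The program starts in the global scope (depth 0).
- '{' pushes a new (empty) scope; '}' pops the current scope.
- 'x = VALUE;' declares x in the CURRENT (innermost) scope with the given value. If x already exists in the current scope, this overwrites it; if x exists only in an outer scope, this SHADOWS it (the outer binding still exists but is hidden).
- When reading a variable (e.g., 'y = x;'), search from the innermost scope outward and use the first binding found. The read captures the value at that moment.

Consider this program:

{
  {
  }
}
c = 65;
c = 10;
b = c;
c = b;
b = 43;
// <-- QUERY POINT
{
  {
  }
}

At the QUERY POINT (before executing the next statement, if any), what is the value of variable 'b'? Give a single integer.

Step 1: enter scope (depth=1)
Step 2: enter scope (depth=2)
Step 3: exit scope (depth=1)
Step 4: exit scope (depth=0)
Step 5: declare c=65 at depth 0
Step 6: declare c=10 at depth 0
Step 7: declare b=(read c)=10 at depth 0
Step 8: declare c=(read b)=10 at depth 0
Step 9: declare b=43 at depth 0
Visible at query point: b=43 c=10

Answer: 43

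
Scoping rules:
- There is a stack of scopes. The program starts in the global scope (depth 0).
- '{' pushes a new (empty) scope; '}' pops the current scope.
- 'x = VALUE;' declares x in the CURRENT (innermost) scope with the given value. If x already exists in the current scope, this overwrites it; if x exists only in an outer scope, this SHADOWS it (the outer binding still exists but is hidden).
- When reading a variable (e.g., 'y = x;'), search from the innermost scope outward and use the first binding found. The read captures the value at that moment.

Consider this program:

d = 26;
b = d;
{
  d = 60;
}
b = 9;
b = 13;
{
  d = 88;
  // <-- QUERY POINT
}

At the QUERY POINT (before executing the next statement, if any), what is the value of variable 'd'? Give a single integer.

Step 1: declare d=26 at depth 0
Step 2: declare b=(read d)=26 at depth 0
Step 3: enter scope (depth=1)
Step 4: declare d=60 at depth 1
Step 5: exit scope (depth=0)
Step 6: declare b=9 at depth 0
Step 7: declare b=13 at depth 0
Step 8: enter scope (depth=1)
Step 9: declare d=88 at depth 1
Visible at query point: b=13 d=88

Answer: 88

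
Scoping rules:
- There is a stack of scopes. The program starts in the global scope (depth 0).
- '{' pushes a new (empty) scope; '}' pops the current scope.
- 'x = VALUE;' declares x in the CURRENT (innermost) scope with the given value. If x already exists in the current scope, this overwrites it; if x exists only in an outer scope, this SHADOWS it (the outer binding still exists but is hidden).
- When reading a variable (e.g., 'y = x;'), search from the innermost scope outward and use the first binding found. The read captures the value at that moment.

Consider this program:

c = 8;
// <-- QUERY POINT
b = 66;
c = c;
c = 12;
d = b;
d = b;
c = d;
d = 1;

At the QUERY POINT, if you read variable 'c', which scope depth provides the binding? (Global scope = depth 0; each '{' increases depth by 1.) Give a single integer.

Step 1: declare c=8 at depth 0
Visible at query point: c=8

Answer: 0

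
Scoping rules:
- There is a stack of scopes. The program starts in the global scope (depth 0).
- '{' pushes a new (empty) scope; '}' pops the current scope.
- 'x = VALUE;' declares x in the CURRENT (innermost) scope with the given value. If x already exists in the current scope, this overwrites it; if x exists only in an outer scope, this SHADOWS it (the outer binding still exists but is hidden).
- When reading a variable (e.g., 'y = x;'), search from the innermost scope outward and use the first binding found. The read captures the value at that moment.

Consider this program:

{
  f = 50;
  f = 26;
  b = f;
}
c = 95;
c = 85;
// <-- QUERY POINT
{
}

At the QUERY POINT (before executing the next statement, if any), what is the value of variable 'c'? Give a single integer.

Answer: 85

Derivation:
Step 1: enter scope (depth=1)
Step 2: declare f=50 at depth 1
Step 3: declare f=26 at depth 1
Step 4: declare b=(read f)=26 at depth 1
Step 5: exit scope (depth=0)
Step 6: declare c=95 at depth 0
Step 7: declare c=85 at depth 0
Visible at query point: c=85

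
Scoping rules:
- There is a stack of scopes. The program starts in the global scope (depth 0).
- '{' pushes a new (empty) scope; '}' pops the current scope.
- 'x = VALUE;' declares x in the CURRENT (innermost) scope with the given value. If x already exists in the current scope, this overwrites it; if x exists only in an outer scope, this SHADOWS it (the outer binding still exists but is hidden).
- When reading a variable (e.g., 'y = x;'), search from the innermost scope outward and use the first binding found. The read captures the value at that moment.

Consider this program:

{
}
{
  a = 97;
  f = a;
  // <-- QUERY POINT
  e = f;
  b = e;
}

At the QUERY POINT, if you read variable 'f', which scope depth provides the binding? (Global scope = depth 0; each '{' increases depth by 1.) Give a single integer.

Step 1: enter scope (depth=1)
Step 2: exit scope (depth=0)
Step 3: enter scope (depth=1)
Step 4: declare a=97 at depth 1
Step 5: declare f=(read a)=97 at depth 1
Visible at query point: a=97 f=97

Answer: 1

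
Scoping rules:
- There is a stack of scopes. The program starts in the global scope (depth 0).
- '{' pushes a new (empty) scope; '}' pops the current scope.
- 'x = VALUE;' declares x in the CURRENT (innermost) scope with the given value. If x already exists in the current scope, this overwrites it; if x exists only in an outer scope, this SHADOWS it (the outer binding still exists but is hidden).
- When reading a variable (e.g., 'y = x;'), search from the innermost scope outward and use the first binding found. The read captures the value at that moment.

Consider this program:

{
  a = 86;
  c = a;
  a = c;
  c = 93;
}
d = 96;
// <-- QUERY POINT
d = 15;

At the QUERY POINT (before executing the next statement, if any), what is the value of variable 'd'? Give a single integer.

Answer: 96

Derivation:
Step 1: enter scope (depth=1)
Step 2: declare a=86 at depth 1
Step 3: declare c=(read a)=86 at depth 1
Step 4: declare a=(read c)=86 at depth 1
Step 5: declare c=93 at depth 1
Step 6: exit scope (depth=0)
Step 7: declare d=96 at depth 0
Visible at query point: d=96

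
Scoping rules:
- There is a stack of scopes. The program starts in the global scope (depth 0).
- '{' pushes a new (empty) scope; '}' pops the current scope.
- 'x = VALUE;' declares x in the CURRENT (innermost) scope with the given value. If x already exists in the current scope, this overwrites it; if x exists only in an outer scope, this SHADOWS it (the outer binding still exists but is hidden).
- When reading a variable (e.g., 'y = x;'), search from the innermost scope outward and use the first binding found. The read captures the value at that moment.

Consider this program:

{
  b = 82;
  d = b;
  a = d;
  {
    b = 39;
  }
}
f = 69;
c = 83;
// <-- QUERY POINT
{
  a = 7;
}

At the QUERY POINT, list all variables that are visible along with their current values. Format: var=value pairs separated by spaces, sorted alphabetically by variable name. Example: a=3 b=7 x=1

Step 1: enter scope (depth=1)
Step 2: declare b=82 at depth 1
Step 3: declare d=(read b)=82 at depth 1
Step 4: declare a=(read d)=82 at depth 1
Step 5: enter scope (depth=2)
Step 6: declare b=39 at depth 2
Step 7: exit scope (depth=1)
Step 8: exit scope (depth=0)
Step 9: declare f=69 at depth 0
Step 10: declare c=83 at depth 0
Visible at query point: c=83 f=69

Answer: c=83 f=69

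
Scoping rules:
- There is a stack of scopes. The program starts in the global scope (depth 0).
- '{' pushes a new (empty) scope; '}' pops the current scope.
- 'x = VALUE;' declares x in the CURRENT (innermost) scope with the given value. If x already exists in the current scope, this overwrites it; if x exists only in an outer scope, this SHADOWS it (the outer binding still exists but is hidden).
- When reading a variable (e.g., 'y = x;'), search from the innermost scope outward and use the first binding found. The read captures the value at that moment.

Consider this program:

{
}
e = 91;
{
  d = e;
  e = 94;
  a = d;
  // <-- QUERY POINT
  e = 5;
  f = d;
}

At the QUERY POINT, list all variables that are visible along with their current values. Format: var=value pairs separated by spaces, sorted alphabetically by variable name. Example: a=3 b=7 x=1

Step 1: enter scope (depth=1)
Step 2: exit scope (depth=0)
Step 3: declare e=91 at depth 0
Step 4: enter scope (depth=1)
Step 5: declare d=(read e)=91 at depth 1
Step 6: declare e=94 at depth 1
Step 7: declare a=(read d)=91 at depth 1
Visible at query point: a=91 d=91 e=94

Answer: a=91 d=91 e=94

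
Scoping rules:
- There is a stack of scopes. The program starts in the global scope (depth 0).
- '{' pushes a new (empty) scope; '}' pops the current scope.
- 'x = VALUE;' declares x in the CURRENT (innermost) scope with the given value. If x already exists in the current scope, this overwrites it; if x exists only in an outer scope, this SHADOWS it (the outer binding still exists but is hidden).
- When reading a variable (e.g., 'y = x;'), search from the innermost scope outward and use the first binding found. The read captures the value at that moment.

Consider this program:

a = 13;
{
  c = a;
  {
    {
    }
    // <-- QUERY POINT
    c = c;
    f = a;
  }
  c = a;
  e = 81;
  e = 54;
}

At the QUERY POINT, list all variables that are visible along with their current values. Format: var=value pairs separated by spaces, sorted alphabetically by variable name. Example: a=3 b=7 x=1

Step 1: declare a=13 at depth 0
Step 2: enter scope (depth=1)
Step 3: declare c=(read a)=13 at depth 1
Step 4: enter scope (depth=2)
Step 5: enter scope (depth=3)
Step 6: exit scope (depth=2)
Visible at query point: a=13 c=13

Answer: a=13 c=13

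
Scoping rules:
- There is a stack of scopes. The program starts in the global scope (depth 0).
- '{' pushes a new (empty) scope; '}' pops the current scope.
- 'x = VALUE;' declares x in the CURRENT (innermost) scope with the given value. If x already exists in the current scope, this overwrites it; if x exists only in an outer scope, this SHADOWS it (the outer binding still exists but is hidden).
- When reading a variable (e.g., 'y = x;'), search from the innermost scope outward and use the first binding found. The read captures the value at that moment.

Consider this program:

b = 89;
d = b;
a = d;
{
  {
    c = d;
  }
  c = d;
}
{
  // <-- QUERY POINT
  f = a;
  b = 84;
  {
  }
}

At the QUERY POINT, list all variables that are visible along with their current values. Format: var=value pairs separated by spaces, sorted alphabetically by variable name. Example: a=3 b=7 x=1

Answer: a=89 b=89 d=89

Derivation:
Step 1: declare b=89 at depth 0
Step 2: declare d=(read b)=89 at depth 0
Step 3: declare a=(read d)=89 at depth 0
Step 4: enter scope (depth=1)
Step 5: enter scope (depth=2)
Step 6: declare c=(read d)=89 at depth 2
Step 7: exit scope (depth=1)
Step 8: declare c=(read d)=89 at depth 1
Step 9: exit scope (depth=0)
Step 10: enter scope (depth=1)
Visible at query point: a=89 b=89 d=89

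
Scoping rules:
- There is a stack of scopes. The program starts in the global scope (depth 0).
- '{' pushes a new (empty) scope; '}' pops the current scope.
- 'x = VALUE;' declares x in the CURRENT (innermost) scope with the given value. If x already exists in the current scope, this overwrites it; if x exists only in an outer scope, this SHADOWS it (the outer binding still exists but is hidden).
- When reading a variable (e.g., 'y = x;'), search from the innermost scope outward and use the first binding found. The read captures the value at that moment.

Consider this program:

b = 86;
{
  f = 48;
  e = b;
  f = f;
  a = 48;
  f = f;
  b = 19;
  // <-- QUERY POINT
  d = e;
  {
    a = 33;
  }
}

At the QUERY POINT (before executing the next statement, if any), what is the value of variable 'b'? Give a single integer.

Answer: 19

Derivation:
Step 1: declare b=86 at depth 0
Step 2: enter scope (depth=1)
Step 3: declare f=48 at depth 1
Step 4: declare e=(read b)=86 at depth 1
Step 5: declare f=(read f)=48 at depth 1
Step 6: declare a=48 at depth 1
Step 7: declare f=(read f)=48 at depth 1
Step 8: declare b=19 at depth 1
Visible at query point: a=48 b=19 e=86 f=48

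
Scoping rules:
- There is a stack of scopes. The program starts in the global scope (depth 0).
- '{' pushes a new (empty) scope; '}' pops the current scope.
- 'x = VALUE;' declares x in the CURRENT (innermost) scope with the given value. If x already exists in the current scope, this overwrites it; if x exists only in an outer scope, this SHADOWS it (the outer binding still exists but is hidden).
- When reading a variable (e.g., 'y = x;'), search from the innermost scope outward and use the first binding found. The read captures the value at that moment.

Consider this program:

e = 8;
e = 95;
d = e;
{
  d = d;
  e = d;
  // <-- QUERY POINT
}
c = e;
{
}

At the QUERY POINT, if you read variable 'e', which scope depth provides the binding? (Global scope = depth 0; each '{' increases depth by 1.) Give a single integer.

Answer: 1

Derivation:
Step 1: declare e=8 at depth 0
Step 2: declare e=95 at depth 0
Step 3: declare d=(read e)=95 at depth 0
Step 4: enter scope (depth=1)
Step 5: declare d=(read d)=95 at depth 1
Step 6: declare e=(read d)=95 at depth 1
Visible at query point: d=95 e=95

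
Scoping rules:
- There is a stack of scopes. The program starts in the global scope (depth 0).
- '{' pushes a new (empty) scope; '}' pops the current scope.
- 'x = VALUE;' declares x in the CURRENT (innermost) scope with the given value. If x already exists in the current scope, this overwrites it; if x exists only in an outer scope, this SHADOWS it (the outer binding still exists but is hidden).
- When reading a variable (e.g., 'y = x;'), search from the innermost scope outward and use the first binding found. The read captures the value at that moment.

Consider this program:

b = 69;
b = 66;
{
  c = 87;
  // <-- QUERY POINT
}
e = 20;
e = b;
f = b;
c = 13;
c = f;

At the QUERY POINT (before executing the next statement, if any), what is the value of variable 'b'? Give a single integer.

Answer: 66

Derivation:
Step 1: declare b=69 at depth 0
Step 2: declare b=66 at depth 0
Step 3: enter scope (depth=1)
Step 4: declare c=87 at depth 1
Visible at query point: b=66 c=87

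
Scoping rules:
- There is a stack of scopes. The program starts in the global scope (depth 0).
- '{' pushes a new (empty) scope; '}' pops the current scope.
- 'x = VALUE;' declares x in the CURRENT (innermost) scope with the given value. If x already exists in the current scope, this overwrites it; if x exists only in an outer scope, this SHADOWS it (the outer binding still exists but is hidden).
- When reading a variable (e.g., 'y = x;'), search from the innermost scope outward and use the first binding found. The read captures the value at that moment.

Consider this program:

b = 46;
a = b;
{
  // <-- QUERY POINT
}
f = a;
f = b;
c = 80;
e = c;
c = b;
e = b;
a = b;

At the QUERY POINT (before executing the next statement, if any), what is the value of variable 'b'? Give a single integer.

Answer: 46

Derivation:
Step 1: declare b=46 at depth 0
Step 2: declare a=(read b)=46 at depth 0
Step 3: enter scope (depth=1)
Visible at query point: a=46 b=46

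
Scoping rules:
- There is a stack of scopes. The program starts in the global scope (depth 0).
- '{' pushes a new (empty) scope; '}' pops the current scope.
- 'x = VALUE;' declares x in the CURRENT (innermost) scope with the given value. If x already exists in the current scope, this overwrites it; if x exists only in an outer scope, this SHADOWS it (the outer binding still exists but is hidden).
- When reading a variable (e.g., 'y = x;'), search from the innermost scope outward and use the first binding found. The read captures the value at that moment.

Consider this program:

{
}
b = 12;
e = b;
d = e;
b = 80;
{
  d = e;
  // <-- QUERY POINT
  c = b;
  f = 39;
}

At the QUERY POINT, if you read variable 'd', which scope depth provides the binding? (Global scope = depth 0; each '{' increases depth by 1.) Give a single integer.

Step 1: enter scope (depth=1)
Step 2: exit scope (depth=0)
Step 3: declare b=12 at depth 0
Step 4: declare e=(read b)=12 at depth 0
Step 5: declare d=(read e)=12 at depth 0
Step 6: declare b=80 at depth 0
Step 7: enter scope (depth=1)
Step 8: declare d=(read e)=12 at depth 1
Visible at query point: b=80 d=12 e=12

Answer: 1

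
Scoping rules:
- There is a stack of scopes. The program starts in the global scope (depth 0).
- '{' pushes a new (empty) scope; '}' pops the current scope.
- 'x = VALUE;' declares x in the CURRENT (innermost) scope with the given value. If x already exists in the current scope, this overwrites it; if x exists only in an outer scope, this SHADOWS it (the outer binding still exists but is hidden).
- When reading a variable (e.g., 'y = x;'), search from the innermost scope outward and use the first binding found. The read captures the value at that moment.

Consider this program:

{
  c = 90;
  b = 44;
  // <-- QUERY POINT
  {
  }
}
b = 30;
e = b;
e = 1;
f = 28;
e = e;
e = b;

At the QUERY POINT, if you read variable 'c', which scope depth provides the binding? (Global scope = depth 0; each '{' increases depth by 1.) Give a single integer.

Step 1: enter scope (depth=1)
Step 2: declare c=90 at depth 1
Step 3: declare b=44 at depth 1
Visible at query point: b=44 c=90

Answer: 1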